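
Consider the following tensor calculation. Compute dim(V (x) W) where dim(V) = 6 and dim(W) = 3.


The dimension of a tensor product is the product of dimensions.
dim(V) = 6, dim(W) = 3
dim(V (x) W) = 6 * 3 = 18

18


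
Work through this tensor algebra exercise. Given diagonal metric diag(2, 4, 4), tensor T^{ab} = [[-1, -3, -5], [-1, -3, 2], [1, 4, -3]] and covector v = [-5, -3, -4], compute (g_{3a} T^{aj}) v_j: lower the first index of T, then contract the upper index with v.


Step 1: lower the first index. For a diagonal metric, g_{ia} T^{aj} = g_{ii} T^{ij} (no sum on i).
g_{33} = 4
S_3{}^1 = 4 * T^{31} = 4 * 1 = 4
S_3{}^2 = 4 * T^{32} = 4 * 4 = 16
S_3{}^3 = 4 * T^{33} = 4 * -3 = -12
Step 2: contract S_3{}^j with v_j.
S_3{}^1 * v_1 = 4 * -5 = -20
S_3{}^2 * v_2 = 16 * -3 = -48
S_3{}^3 * v_3 = -12 * -4 = 48
Result = -20 + -48 + 48 = -20

-20


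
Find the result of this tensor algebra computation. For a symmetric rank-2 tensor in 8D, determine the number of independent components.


A symmetric rank-2 tensor in d dimensions has d(d+1)/2 independent components.
d = 8
d(d+1)/2 = 8 * 9 / 2 = 72 / 2 = 36

36


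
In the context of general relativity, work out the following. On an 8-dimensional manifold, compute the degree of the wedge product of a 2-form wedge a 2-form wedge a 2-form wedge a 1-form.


The degree of a wedge product is the sum of the degrees of the individual forms.
Degrees: 2, 2, 2, 1
Total degree = 2 + 2 + 2 + 1 = 7

7


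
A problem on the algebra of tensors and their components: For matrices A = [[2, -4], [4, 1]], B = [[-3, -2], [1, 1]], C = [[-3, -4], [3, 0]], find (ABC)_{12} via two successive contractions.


(ABC)_{12} = sum_m (AB)_{1m} C_{m2}. First compute row 1 of AB.
(AB)_{11} = 2*-3 + -4*1 = -10
(AB)_{12} = 2*-2 + -4*1 = -8
Now contract with column 2 of C:
(AB)_{11} * C_{12} = -10 * -4 = 40
(AB)_{12} * C_{22} = -8 * 0 = 0
(ABC)_{12} = 40 + 0 = 40

40


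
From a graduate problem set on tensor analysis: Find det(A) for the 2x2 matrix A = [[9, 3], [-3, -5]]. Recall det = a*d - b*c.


For a 2x2 matrix [[a, b], [c, d]], det = a*d - b*c.
a = 9, b = 3, c = -3, d = -5
a*d = 9 * -5 = -45
b*c = 3 * -3 = -9
det = -45 - -9 = -36

-36


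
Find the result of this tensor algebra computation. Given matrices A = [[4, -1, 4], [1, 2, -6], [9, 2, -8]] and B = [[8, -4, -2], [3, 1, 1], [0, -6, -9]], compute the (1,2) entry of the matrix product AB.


(AB)_{ij} = sum_k A_{ik} B_{kj}.
For i=1, j=2:
A_{11} * B_{12} = 4 * -4 = -16
A_{12} * B_{22} = -1 * 1 = -1
A_{13} * B_{32} = 4 * -6 = -24
Sum = -16 + -1 + -24 = -41

-41


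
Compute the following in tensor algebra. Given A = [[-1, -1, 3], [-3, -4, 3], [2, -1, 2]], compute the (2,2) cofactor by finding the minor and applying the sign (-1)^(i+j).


To find cofactor C_{22}, delete row 2 and column 2.
The resulting 2x2 submatrix is: [[-1, 3], [2, 2]]
Minor M_{22} = -1*2 - 3*2
  = -2 - 6 = -8
Sign = (-1)^(2+2) = (-1)^4 = 1
Cofactor C_{22} = 1 * -8 = -8

-8


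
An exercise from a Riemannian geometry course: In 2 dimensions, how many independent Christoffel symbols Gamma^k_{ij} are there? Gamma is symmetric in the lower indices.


Christoffel symbols Gamma^k_{ij} are symmetric in i,j, so there are d * d(d+1)/2 independent symbols.
d = 2
d(d+1)/2 = 2 * 3 / 2 = 3
Total = 2 * 3 = 6

6


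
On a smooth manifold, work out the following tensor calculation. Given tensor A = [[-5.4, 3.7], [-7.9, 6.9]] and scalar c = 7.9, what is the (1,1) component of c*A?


Scalar multiplication: (cA)_{ij} = c * A_{ij}.
c = 7.9
A_{11} = -5.4
(cA)_{11} = 7.9 * -5.4 = -42.66

-42.66


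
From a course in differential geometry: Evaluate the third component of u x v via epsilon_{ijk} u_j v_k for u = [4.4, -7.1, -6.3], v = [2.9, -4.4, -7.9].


(u x v)_3 = sum_{j,k} epsilon_{3jk} u_j v_k. Only permutations of (1,2,3) contribute; the two non-zero terms are:
eps_{312} u_1 v_2 = 1 * 4.4 * -4.4 = -19.36
eps_{321} u_2 v_1 = -1 * -7.1 * 2.9 = 20.59
(u x v)_3 = 1.23

1.23


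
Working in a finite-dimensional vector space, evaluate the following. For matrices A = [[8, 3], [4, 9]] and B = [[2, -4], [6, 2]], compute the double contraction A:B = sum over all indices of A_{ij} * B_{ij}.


A:B = sum over all i,j of A_{ij} * B_{ij}.
Row 1: 8*2=16, 3*-4=-12 => row sum = 4
Row 2: 4*6=24, 9*2=18 => row sum = 42
Total = 4 + 42 = 46

46


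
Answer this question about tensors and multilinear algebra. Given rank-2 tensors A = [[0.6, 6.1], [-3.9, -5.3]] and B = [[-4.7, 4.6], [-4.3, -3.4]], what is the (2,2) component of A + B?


Tensor addition is component-wise: (A + B)_{ij} = A_{ij} + B_{ij}.
A_{22} = -5.3
B_{22} = -3.4
(A + B)_{22} = -5.3 + -3.4 = -8.7

-8.7


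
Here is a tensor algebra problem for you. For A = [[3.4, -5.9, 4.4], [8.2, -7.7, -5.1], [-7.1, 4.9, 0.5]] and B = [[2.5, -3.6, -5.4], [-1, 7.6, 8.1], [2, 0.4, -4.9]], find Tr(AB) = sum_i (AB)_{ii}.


Tr(AB) = sum_i (AB)_{ii} where (AB)_{ii} = sum_k A_{ik} B_{ki}.
(AB)_{11} = 3.4*2.5 + -5.9*-1 + 4.4*2 = 23.2
(AB)_{22} = 8.2*-3.6 + -7.7*7.6 + -5.1*0.4 = -90.08
(AB)_{33} = -7.1*-5.4 + 4.9*8.1 + 0.5*-4.9 = 75.58
Tr(AB) = 23.2 + -90.08 + 75.58 = 8.7

8.7


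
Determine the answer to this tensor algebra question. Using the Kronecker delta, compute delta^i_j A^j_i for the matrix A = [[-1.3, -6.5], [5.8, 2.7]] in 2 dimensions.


The contraction (trace) of a rank-2 tensor is the sum of its diagonal elements.
Diagonal entries: A[1,1] = -1.3, A[2,2] = 2.7
Tr(A) = -1.3 + 2.7 = 1.4

1.4


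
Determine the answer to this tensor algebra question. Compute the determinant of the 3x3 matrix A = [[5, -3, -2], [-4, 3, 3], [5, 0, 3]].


Expanding along the first row, det(A) = a11*M_11 - a12*M_12 + a13*M_13, where M_1j is the (1,j) minor.
Minor M_11 = 3*3 - 3*0 = 9
Minor M_12 = -4*3 - 3*5 = -27
Minor M_13 = -4*0 - 3*5 = -15
det = 5*(9) - -3*(-27) + -2*(-15)
    = 45 - 81 + 30
    = -6

-6


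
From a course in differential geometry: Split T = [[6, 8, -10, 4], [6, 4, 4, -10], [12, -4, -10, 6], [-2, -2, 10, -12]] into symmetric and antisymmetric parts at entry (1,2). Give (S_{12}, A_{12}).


T_{12} = 8
T_{21} = 6
S_{12} = (8 + 6)/2 = 14/2 = 7
A_{12} = (8 - 6)/2 = 2/2 = 1
Check: S + A = 7 + 1 = 8 = T_{12}.

(7, 1)


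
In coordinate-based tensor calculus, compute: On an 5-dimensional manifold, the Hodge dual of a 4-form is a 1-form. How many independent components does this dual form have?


The Hodge dual of a p-form on an n-dimensional manifold is an (n-p)-form.
n = 5, p = 4, so dual degree = 5 - 4 = 1
The number of components is C(n, n-p) = C(5, 1) = 5

5


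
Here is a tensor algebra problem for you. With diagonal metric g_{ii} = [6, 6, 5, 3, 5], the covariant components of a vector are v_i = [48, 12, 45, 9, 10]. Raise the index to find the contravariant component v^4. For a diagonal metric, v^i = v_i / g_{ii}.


To raise an index with a diagonal metric: v^i = v_i / g_{ii}.
For index 4: v_4 = 9, g_{44} = 3
v^4 = 9 / 3 = 3

3


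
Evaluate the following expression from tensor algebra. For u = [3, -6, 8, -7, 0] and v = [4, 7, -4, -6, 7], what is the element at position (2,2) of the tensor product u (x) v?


The outer product entry T_{ij} = u_i * v_j.
We need i=2, j=2.
u_2 = -6, v_2 = 7
T_{2,2} = -6 * 7 = -42

-42


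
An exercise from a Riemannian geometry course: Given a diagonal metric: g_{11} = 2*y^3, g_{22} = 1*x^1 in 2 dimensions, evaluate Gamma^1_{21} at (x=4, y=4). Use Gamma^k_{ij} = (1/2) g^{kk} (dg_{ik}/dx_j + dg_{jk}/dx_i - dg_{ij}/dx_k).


For a diagonal metric, Gamma^k_{ij} = (1/2) g^{kk} (dg_{ik}/dx_j + dg_{jk}/dx_i - dg_{ij}/dx_k).
The metric is diagonal, so g_{ab} = 0 for a != b.
At the given point: g_{11} = 128, g_{22} = 4
g^{11} = 1/128
dg_{21}/dx_1 = 0 (off-diagonal)
dg_{11}/dx_2 = dg_{11}/dx_2 = 96
dg_{21}/dx_1 = 0 (off-diagonal)
Numerator = 0 + 96 - 0 = 96
Gamma^1_{21} = 96 / (2 * 128) = 3/8

3/8


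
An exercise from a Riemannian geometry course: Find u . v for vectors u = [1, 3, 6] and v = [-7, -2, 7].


The inner product u . v = sum of u_i * v_i.
Term-by-term: 1 * -7, 3 * -2, 6 * 7
Products: -7, -6, 42
Sum = -7 + -6 + 42 = 29

29


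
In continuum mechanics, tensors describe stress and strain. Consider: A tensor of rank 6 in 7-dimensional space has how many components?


The number of components of a rank-r tensor in d dimensions is d^r.
Here d = 7 and r = 6.
7^6 = 117649

117649


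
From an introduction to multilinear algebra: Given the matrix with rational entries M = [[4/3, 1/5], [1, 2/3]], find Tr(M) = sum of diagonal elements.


The trace is the sum of diagonal entries.
Diagonal: M[1,1] = 4/3, M[2,2] = 2/3
Tr(M) = 4/3 + 2/3
Computing step by step:
After adding M[1,1]: 4/3
After adding M[2,2]: 2
Tr(M) = 2

2


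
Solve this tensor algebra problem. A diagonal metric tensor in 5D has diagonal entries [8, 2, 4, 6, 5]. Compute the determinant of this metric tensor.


For a diagonal metric, the determinant is the product of diagonal entries.
Diagonal entries: 8, 2, 4, 6, 5
det(g) = 8 * 2 * 4 * 6 * 5 = 1920

1920


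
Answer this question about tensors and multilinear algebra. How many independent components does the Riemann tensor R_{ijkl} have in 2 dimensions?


The Riemann tensor in d dimensions has d^2(d^2 - 1)/12 independent components.
d = 2, so d^2 = 4
d^2 - 1 = 3
d^2(d^2 - 1) = 4 * 3 = 12
Divide by 12: 12 / 12 = 1

1


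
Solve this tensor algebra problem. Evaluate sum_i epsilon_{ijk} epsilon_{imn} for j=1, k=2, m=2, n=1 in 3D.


Using the identity: epsilon_{ijk} epsilon_{imn} = delta_{jm} delta_{kn} - delta_{jn} delta_{km}.
delta_{12} = 0
delta_{21} = 0
delta_{11} = 1
delta_{22} = 1
Result = 0 * 0 - 1 * 1 = 0 - 1 = -1

-1


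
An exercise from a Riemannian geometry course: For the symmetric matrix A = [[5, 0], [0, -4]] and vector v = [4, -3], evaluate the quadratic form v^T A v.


First compute Av:
(Av)_1 = 5*4 + 0*-3 = 20
(Av)_2 = 0*4 + -4*-3 = 12
Av = [20, 12]
Then v^T (Av) = 4*20 + -3*12
= 80 + -36 = 44

44


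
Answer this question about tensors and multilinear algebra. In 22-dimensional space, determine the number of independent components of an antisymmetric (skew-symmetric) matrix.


An antisymmetric rank-2 tensor satisfies A_{ij} = -A_{ji}, so diagonal entries are zero.
The independent components are the upper-triangular entries: C(n, 2) = n(n-1)/2.
n = 22
C(22, 2) = 22 * 21 / 2 = 462 / 2 = 231

231


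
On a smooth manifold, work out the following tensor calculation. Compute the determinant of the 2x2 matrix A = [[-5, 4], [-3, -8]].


For a 2x2 matrix [[a, b], [c, d]], det = a*d - b*c.
a = -5, b = 4, c = -3, d = -8
a*d = -5 * -8 = 40
b*c = 4 * -3 = -12
det = 40 - -12 = 52

52


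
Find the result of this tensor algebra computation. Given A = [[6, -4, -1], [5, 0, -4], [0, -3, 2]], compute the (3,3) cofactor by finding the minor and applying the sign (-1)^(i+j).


To find cofactor C_{33}, delete row 3 and column 3.
The resulting 2x2 submatrix is: [[6, -4], [5, 0]]
Minor M_{33} = 6*0 - -4*5
  = 0 - -20 = 20
Sign = (-1)^(3+3) = (-1)^6 = 1
Cofactor C_{33} = 1 * 20 = 20

20


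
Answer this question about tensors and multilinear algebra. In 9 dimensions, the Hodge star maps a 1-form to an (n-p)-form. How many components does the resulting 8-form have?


The Hodge dual of a p-form on an n-dimensional manifold is an (n-p)-form.
n = 9, p = 1, so dual degree = 9 - 1 = 8
The number of components is C(n, n-p) = C(9, 8) = 9

9


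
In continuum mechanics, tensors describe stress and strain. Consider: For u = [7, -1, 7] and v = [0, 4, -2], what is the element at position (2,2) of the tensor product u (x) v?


The outer product entry T_{ij} = u_i * v_j.
We need i=2, j=2.
u_2 = -1, v_2 = 4
T_{2,2} = -1 * 4 = -4

-4


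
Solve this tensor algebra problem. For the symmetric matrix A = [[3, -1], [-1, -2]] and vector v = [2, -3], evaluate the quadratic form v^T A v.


First compute Av:
(Av)_1 = 3*2 + -1*-3 = 9
(Av)_2 = -1*2 + -2*-3 = 4
Av = [9, 4]
Then v^T (Av) = 2*9 + -3*4
= 18 + -12 = 6

6


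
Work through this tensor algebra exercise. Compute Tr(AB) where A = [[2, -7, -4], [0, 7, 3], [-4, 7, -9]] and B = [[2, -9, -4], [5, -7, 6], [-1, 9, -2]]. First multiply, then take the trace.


Tr(AB) = sum_i (AB)_{ii} where (AB)_{ii} = sum_k A_{ik} B_{ki}.
(AB)_{11} = 2*2 + -7*5 + -4*-1 = -27
(AB)_{22} = 0*-9 + 7*-7 + 3*9 = -22
(AB)_{33} = -4*-4 + 7*6 + -9*-2 = 76
Tr(AB) = -27 + -22 + 76 = 27

27


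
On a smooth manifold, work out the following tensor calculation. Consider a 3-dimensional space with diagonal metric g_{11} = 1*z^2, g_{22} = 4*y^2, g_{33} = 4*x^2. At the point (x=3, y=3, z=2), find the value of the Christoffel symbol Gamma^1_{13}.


For a diagonal metric, Gamma^k_{ij} = (1/2) g^{kk} (dg_{ik}/dx_j + dg_{jk}/dx_i - dg_{ij}/dx_k).
The metric is diagonal, so g_{ab} = 0 for a != b.
At the given point: g_{11} = 4, g_{22} = 36, g_{33} = 36
g^{11} = 1/4
dg_{11}/dx_3 = dg_{11}/dx_3 = 4
dg_{31}/dx_1 = 0 (off-diagonal)
dg_{13}/dx_1 = 0 (off-diagonal)
Numerator = 4 + 0 - 0 = 4
Gamma^1_{13} = 4 / (2 * 4) = 1/2

1/2


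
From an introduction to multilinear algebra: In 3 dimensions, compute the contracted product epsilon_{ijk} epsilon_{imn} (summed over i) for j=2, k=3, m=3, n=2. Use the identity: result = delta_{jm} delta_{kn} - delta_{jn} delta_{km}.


Using the identity: epsilon_{ijk} epsilon_{imn} = delta_{jm} delta_{kn} - delta_{jn} delta_{km}.
delta_{23} = 0
delta_{32} = 0
delta_{22} = 1
delta_{33} = 1
Result = 0 * 0 - 1 * 1 = 0 - 1 = -1

-1


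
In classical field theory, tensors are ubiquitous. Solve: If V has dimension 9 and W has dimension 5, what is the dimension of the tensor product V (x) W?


The dimension of a tensor product is the product of dimensions.
dim(V) = 9, dim(W) = 5
dim(V (x) W) = 9 * 5 = 45

45


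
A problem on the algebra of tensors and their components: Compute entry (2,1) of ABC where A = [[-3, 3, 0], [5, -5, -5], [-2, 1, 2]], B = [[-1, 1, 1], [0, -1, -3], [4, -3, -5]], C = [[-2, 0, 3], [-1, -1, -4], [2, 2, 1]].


(ABC)_{21} = sum_m (AB)_{2m} C_{m1}. First compute row 2 of AB.
(AB)_{21} = 5*-1 + -5*0 + -5*4 = -25
(AB)_{22} = 5*1 + -5*-1 + -5*-3 = 25
(AB)_{23} = 5*1 + -5*-3 + -5*-5 = 45
Now contract with column 1 of C:
(AB)_{21} * C_{11} = -25 * -2 = 50
(AB)_{22} * C_{21} = 25 * -1 = -25
(AB)_{23} * C_{31} = 45 * 2 = 90
(ABC)_{21} = 50 + -25 + 90 = 115

115


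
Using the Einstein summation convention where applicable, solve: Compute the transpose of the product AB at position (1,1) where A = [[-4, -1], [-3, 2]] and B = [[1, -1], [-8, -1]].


(AB)^T_{ij} = (AB)_{ji} = sum_k A_{jk} B_{ki}.
For i=1, j=1 we need (AB)_{11}:
A_{11} * B_{11} = -4 * 1 = -4
A_{12} * B_{21} = -1 * -8 = 8
Sum = -4 + 8 = 4

4


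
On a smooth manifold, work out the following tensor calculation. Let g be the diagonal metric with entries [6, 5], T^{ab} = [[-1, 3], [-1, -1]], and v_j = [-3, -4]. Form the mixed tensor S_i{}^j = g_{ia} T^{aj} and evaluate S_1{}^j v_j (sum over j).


Step 1: lower the first index. For a diagonal metric, g_{ia} T^{aj} = g_{ii} T^{ij} (no sum on i).
g_{11} = 6
S_1{}^1 = 6 * T^{11} = 6 * -1 = -6
S_1{}^2 = 6 * T^{12} = 6 * 3 = 18
Step 2: contract S_1{}^j with v_j.
S_1{}^1 * v_1 = -6 * -3 = 18
S_1{}^2 * v_2 = 18 * -4 = -72
Result = 18 + -72 = -54

-54


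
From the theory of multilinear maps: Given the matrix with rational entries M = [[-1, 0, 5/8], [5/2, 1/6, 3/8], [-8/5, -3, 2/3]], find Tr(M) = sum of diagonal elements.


The trace is the sum of diagonal entries.
Diagonal: M[1,1] = -1, M[2,2] = 1/6, M[3,3] = 2/3
Tr(M) = -1 + 1/6 + 2/3
Computing step by step:
After adding M[1,1]: -1
After adding M[2,2]: -5/6
After adding M[3,3]: -1/6
Tr(M) = -1/6

-1/6


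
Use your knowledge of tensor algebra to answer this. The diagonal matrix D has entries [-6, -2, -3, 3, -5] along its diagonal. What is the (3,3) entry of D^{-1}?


For a diagonal matrix, the inverse has entries (D^{-1})_{ii} = 1/d_{ii}.
The diagonal entries are: d_{11} = -6, d_{22} = -2, d_{33} = -3, d_{44} = 3, d_{55} = -5
We need (D^{-1})_{33} = 1/d_{33} = 1/-3 = -1/3

-1/3


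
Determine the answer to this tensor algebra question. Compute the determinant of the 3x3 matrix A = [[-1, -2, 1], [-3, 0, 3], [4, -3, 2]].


Expanding along the first row, det(A) = a11*M_11 - a12*M_12 + a13*M_13, where M_1j is the (1,j) minor.
Minor M_11 = 0*2 - 3*-3 = 9
Minor M_12 = -3*2 - 3*4 = -18
Minor M_13 = -3*-3 - 0*4 = 9
det = -1*(9) - -2*(-18) + 1*(9)
    = -9 - 36 + 9
    = -36

-36


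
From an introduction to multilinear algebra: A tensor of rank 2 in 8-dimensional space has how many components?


The number of components of a rank-r tensor in d dimensions is d^r.
Here d = 8 and r = 2.
8^2 = 64

64


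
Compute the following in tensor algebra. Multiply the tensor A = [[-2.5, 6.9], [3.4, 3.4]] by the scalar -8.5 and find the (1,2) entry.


Scalar multiplication: (cA)_{ij} = c * A_{ij}.
c = -8.5
A_{12} = 6.9
(cA)_{12} = -8.5 * 6.9 = -58.65

-58.65


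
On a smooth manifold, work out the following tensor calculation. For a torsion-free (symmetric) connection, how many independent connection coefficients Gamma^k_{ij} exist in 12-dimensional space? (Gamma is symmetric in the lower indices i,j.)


Christoffel symbols Gamma^k_{ij} are symmetric in i,j, so there are d * d(d+1)/2 independent symbols.
d = 12
d(d+1)/2 = 12 * 13 / 2 = 78
Total = 12 * 78 = 936

936


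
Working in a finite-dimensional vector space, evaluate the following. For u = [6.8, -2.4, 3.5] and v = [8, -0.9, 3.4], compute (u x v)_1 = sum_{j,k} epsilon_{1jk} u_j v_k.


(u x v)_1 = sum_{j,k} epsilon_{1jk} u_j v_k. Only permutations of (1,2,3) contribute; the two non-zero terms are:
eps_{123} u_2 v_3 = 1 * -2.4 * 3.4 = -8.16
eps_{132} u_3 v_2 = -1 * 3.5 * -0.9 = 3.15
(u x v)_1 = -5.01

-5.01


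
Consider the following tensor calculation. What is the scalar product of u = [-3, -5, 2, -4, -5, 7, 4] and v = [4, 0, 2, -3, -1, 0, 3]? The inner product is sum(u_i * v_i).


The inner product u . v = sum of u_i * v_i.
Term-by-term: -3 * 4, -5 * 0, 2 * 2, -4 * -3, -5 * -1, 7 * 0, 4 * 3
Products: -12, 0, 4, 12, 5, 0, 12
Sum = -12 + 0 + 4 + 12 + 5 + 0 + 12 = 21

21


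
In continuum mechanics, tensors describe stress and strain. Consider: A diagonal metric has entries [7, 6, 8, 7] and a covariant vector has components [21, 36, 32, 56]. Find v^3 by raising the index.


To raise an index with a diagonal metric: v^i = v_i / g_{ii}.
For index 3: v_3 = 32, g_{33} = 8
v^3 = 32 / 8 = 4

4


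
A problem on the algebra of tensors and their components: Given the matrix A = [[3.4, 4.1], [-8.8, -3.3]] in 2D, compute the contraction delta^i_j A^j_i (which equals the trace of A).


The contraction (trace) of a rank-2 tensor is the sum of its diagonal elements.
Diagonal entries: A[1,1] = 3.4, A[2,2] = -3.3
Tr(A) = 3.4 + -3.3 = 0.1

0.1


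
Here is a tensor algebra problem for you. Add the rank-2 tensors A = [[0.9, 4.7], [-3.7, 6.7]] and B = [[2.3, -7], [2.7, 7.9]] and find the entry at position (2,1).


Tensor addition is component-wise: (A + B)_{ij} = A_{ij} + B_{ij}.
A_{21} = -3.7
B_{21} = 2.7
(A + B)_{21} = -3.7 + 2.7 = -1

-1


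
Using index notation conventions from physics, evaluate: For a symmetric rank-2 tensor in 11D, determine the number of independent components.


A symmetric rank-2 tensor in d dimensions has d(d+1)/2 independent components.
d = 11
d(d+1)/2 = 11 * 12 / 2 = 132 / 2 = 66

66


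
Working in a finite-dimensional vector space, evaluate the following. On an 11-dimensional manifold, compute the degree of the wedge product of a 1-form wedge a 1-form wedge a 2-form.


The degree of a wedge product is the sum of the degrees of the individual forms.
Degrees: 1, 1, 2
Total degree = 1 + 1 + 2 = 4

4


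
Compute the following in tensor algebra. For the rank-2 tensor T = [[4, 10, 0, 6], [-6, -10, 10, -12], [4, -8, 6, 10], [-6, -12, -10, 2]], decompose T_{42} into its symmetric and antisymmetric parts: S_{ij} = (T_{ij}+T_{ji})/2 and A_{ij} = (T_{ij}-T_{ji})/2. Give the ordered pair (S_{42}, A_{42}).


T_{42} = -12
T_{24} = -12
S_{42} = (-12 + -12)/2 = -24/2 = -12
A_{42} = (-12 - -12)/2 = 0/2 = 0
Check: S + A = -12 + 0 = -12 = T_{42}.

(-12, 0)


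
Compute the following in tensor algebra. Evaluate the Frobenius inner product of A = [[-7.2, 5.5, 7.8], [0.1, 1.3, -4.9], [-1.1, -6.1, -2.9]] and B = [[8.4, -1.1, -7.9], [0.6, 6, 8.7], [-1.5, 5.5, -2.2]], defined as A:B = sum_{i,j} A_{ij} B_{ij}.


A:B = sum over all i,j of A_{ij} * B_{ij}.
Row 1: -7.2*8.4=-60.48, 5.5*-1.1=-6.05, 7.8*-7.9=-61.62 => row sum = -128.15
Row 2: 0.1*0.6=0.06, 1.3*6=7.8, -4.9*8.7=-42.63 => row sum = -34.77
Row 3: -1.1*-1.5=1.65, -6.1*5.5=-33.55, -2.9*-2.2=6.38 => row sum = -25.52
Total = -128.15 + -34.77 + -25.52 = -188.44

-188.44


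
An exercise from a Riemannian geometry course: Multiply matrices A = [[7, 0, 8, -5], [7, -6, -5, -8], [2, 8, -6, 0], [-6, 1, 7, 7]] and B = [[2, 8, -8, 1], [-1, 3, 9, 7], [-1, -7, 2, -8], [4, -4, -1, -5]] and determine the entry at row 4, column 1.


(AB)_{ij} = sum_k A_{ik} B_{kj}.
For i=4, j=1:
A_{41} * B_{11} = -6 * 2 = -12
A_{42} * B_{21} = 1 * -1 = -1
A_{43} * B_{31} = 7 * -1 = -7
A_{44} * B_{41} = 7 * 4 = 28
Sum = -12 + -1 + -7 + 28 = 8

8


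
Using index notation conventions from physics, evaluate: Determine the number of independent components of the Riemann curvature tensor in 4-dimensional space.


The Riemann tensor in d dimensions has d^2(d^2 - 1)/12 independent components.
d = 4, so d^2 = 16
d^2 - 1 = 15
d^2(d^2 - 1) = 16 * 15 = 240
Divide by 12: 240 / 12 = 20

20


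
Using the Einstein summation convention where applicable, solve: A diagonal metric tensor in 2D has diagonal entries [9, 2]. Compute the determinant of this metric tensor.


For a diagonal metric, the determinant is the product of diagonal entries.
Diagonal entries: 9, 2
det(g) = 9 * 2 = 18

18


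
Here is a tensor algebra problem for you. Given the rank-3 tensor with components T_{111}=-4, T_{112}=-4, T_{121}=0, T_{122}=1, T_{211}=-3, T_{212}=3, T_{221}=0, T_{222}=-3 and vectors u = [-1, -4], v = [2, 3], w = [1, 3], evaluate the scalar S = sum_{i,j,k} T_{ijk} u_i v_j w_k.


S = sum over i,j,k of T_{ijk} u_i v_j w_k. Expanding all 8 terms:
T_{111}*u_1*v_1*w_1 = -4*-1*2*1 = 8  (running total: 8)
T_{112}*u_1*v_1*w_2 = -4*-1*2*3 = 24  (running total: 32)
T_{121}*u_1*v_2*w_1 = 0*-1*3*1 = 0  (running total: 32)
T_{122}*u_1*v_2*w_2 = 1*-1*3*3 = -9  (running total: 23)
T_{211}*u_2*v_1*w_1 = -3*-4*2*1 = 24  (running total: 47)
T_{212}*u_2*v_1*w_2 = 3*-4*2*3 = -72  (running total: -25)
T_{221}*u_2*v_2*w_1 = 0*-4*3*1 = 0  (running total: -25)
T_{222}*u_2*v_2*w_2 = -3*-4*3*3 = 108  (running total: 83)
S = 83

83


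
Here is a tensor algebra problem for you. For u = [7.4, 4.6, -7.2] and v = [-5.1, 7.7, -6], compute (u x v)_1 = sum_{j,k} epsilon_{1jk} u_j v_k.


(u x v)_1 = sum_{j,k} epsilon_{1jk} u_j v_k. Only permutations of (1,2,3) contribute; the two non-zero terms are:
eps_{123} u_2 v_3 = 1 * 4.6 * -6 = -27.6
eps_{132} u_3 v_2 = -1 * -7.2 * 7.7 = 55.44
(u x v)_1 = 27.84

27.84


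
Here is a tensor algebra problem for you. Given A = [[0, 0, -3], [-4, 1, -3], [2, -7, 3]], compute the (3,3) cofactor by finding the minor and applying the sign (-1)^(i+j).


To find cofactor C_{33}, delete row 3 and column 3.
The resulting 2x2 submatrix is: [[0, 0], [-4, 1]]
Minor M_{33} = 0*1 - 0*-4
  = 0 - 0 = 0
Sign = (-1)^(3+3) = (-1)^6 = 1
Cofactor C_{33} = 1 * 0 = 0

0


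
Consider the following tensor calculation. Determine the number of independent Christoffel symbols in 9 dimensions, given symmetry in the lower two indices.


Christoffel symbols Gamma^k_{ij} are symmetric in i,j, so there are d * d(d+1)/2 independent symbols.
d = 9
d(d+1)/2 = 9 * 10 / 2 = 45
Total = 9 * 45 = 405

405


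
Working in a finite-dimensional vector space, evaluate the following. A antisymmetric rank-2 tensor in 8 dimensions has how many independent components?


A antisymmetric rank-2 tensor in d dimensions has d(d-1)/2 independent components.
d = 8
d(d-1)/2 = 8 * 7 / 2 = 56 / 2 = 28

28


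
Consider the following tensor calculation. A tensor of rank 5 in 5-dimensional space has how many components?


The number of components of a rank-r tensor in d dimensions is d^r.
Here d = 5 and r = 5.
5^5 = 3125

3125


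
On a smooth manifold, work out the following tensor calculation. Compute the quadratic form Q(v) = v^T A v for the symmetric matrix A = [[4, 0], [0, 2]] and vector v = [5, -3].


First compute Av:
(Av)_1 = 4*5 + 0*-3 = 20
(Av)_2 = 0*5 + 2*-3 = -6
Av = [20, -6]
Then v^T (Av) = 5*20 + -3*-6
= 100 + 18 = 118

118


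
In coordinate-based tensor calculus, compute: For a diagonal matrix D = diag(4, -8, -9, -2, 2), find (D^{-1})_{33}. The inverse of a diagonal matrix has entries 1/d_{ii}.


For a diagonal matrix, the inverse has entries (D^{-1})_{ii} = 1/d_{ii}.
The diagonal entries are: d_{11} = 4, d_{22} = -8, d_{33} = -9, d_{44} = -2, d_{55} = 2
We need (D^{-1})_{33} = 1/d_{33} = 1/-9 = -1/9

-1/9


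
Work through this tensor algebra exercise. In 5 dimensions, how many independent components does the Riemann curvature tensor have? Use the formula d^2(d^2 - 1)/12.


The Riemann tensor in d dimensions has d^2(d^2 - 1)/12 independent components.
d = 5, so d^2 = 25
d^2 - 1 = 24
d^2(d^2 - 1) = 25 * 24 = 600
Divide by 12: 600 / 12 = 50

50


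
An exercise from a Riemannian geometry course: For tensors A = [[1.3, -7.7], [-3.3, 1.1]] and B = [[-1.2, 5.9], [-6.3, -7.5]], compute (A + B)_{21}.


Tensor addition is component-wise: (A + B)_{ij} = A_{ij} + B_{ij}.
A_{21} = -3.3
B_{21} = -6.3
(A + B)_{21} = -3.3 + -6.3 = -9.6

-9.6


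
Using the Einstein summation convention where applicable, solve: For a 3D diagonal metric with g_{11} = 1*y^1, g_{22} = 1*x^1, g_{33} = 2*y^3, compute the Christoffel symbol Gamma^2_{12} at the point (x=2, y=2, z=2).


For a diagonal metric, Gamma^k_{ij} = (1/2) g^{kk} (dg_{ik}/dx_j + dg_{jk}/dx_i - dg_{ij}/dx_k).
The metric is diagonal, so g_{ab} = 0 for a != b.
At the given point: g_{11} = 2, g_{22} = 2, g_{33} = 16
g^{22} = 1/2
dg_{12}/dx_2 = 0 (off-diagonal)
dg_{22}/dx_1 = dg_{22}/dx_1 = 1
dg_{12}/dx_2 = 0 (off-diagonal)
Numerator = 0 + 1 - 0 = 1
Gamma^2_{12} = 1 / (2 * 2) = 1/4

1/4


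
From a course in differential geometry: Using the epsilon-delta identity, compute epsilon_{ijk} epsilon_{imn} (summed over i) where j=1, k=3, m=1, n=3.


Using the identity: epsilon_{ijk} epsilon_{imn} = delta_{jm} delta_{kn} - delta_{jn} delta_{km}.
delta_{11} = 1
delta_{33} = 1
delta_{13} = 0
delta_{31} = 0
Result = 1 * 1 - 0 * 0 = 1 - 0 = 1

1


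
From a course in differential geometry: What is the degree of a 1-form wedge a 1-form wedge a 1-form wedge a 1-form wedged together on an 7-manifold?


The degree of a wedge product is the sum of the degrees of the individual forms.
Degrees: 1, 1, 1, 1
Total degree = 1 + 1 + 1 + 1 = 4

4


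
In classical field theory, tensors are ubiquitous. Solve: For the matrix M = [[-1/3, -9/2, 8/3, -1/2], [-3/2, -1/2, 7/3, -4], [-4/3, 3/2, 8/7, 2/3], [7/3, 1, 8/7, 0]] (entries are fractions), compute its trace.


The trace is the sum of diagonal entries.
Diagonal: M[1,1] = -1/3, M[2,2] = -1/2, M[3,3] = 8/7, M[4,4] = 0
Tr(M) = -1/3 + -1/2 + 8/7 + 0
Computing step by step:
After adding M[1,1]: -1/3
After adding M[2,2]: -5/6
After adding M[3,3]: 13/42
After adding M[4,4]: 13/42
Tr(M) = 13/42

13/42


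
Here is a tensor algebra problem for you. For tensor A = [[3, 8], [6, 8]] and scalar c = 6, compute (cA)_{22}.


Scalar multiplication: (cA)_{ij} = c * A_{ij}.
c = 6
A_{22} = 8
(cA)_{22} = 6 * 8 = 48

48


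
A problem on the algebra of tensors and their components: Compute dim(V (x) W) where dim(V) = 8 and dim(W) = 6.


The dimension of a tensor product is the product of dimensions.
dim(V) = 8, dim(W) = 6
dim(V (x) W) = 8 * 6 = 48

48


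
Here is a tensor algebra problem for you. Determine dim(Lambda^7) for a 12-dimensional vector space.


The dimension of the space of p-forms on an n-dimensional space is C(n, p).
n = 12, p = 7
C(12, 7) = 12! / (7! * 5!) = 792

792


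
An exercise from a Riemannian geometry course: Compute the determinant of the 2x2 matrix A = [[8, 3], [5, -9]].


For a 2x2 matrix [[a, b], [c, d]], det = a*d - b*c.
a = 8, b = 3, c = 5, d = -9
a*d = 8 * -9 = -72
b*c = 3 * 5 = 15
det = -72 - 15 = -87

-87


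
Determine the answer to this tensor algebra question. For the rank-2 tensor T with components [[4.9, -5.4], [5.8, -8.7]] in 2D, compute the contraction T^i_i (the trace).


The contraction (trace) of a rank-2 tensor is the sum of its diagonal elements.
Diagonal entries: A[1,1] = 4.9, A[2,2] = -8.7
Tr(A) = 4.9 + -8.7 = -3.8

-3.8


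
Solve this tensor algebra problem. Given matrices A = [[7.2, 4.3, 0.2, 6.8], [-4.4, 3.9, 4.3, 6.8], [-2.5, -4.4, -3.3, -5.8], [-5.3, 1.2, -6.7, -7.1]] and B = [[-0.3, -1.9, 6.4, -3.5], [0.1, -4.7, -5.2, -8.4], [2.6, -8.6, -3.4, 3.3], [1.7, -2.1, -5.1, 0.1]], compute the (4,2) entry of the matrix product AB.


(AB)_{ij} = sum_k A_{ik} B_{kj}.
For i=4, j=2:
A_{41} * B_{12} = -5.3 * -1.9 = 10.07
A_{42} * B_{22} = 1.2 * -4.7 = -5.64
A_{43} * B_{32} = -6.7 * -8.6 = 57.62
A_{44} * B_{42} = -7.1 * -2.1 = 14.91
Sum = 10.07 + -5.64 + 57.62 + 14.91 = 76.96

76.96


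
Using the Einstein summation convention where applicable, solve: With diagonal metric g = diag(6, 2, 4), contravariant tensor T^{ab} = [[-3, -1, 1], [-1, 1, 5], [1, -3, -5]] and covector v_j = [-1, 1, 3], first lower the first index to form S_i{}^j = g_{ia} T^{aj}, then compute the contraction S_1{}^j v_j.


Step 1: lower the first index. For a diagonal metric, g_{ia} T^{aj} = g_{ii} T^{ij} (no sum on i).
g_{11} = 6
S_1{}^1 = 6 * T^{11} = 6 * -3 = -18
S_1{}^2 = 6 * T^{12} = 6 * -1 = -6
S_1{}^3 = 6 * T^{13} = 6 * 1 = 6
Step 2: contract S_1{}^j with v_j.
S_1{}^1 * v_1 = -18 * -1 = 18
S_1{}^2 * v_2 = -6 * 1 = -6
S_1{}^3 * v_3 = 6 * 3 = 18
Result = 18 + -6 + 18 = 30

30


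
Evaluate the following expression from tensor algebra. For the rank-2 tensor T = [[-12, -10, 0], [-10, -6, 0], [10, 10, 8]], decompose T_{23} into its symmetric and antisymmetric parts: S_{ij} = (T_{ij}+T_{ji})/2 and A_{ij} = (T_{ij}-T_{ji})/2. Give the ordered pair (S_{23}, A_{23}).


T_{23} = 0
T_{32} = 10
S_{23} = (0 + 10)/2 = 10/2 = 5
A_{23} = (0 - 10)/2 = -10/2 = -5
Check: S + A = 5 + -5 = 0 = T_{23}.

(5, -5)


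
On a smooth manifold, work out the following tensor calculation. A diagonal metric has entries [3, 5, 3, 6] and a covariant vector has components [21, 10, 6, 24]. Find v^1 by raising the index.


To raise an index with a diagonal metric: v^i = v_i / g_{ii}.
For index 1: v_1 = 21, g_{11} = 3
v^1 = 21 / 3 = 7

7


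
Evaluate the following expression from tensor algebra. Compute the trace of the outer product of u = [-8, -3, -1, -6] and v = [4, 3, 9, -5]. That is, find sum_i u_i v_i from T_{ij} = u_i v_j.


The outer product gives T_{ij} = u_i v_j.
The trace (contraction) is Tr(T) = sum_i T_{ii} = sum_i u_i v_i.
Diagonal entries:
T_{11} = u_1 * v_1 = -8 * 4 = -32
T_{22} = u_2 * v_2 = -3 * 3 = -9
T_{33} = u_3 * v_3 = -1 * 9 = -9
T_{44} = u_4 * v_4 = -6 * -5 = 30
Tr(T) = -32 + -9 + -9 + 30 = -20

-20


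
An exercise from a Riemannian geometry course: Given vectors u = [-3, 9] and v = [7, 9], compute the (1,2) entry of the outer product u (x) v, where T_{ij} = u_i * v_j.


The outer product entry T_{ij} = u_i * v_j.
We need i=1, j=2.
u_1 = -3, v_2 = 9
T_{1,2} = -3 * 9 = -27

-27


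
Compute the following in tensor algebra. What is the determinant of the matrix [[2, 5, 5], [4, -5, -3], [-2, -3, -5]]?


Expanding along the first row, det(A) = a11*M_11 - a12*M_12 + a13*M_13, where M_1j is the (1,j) minor.
Minor M_11 = -5*-5 - -3*-3 = 16
Minor M_12 = 4*-5 - -3*-2 = -26
Minor M_13 = 4*-3 - -5*-2 = -22
det = 2*(16) - 5*(-26) + 5*(-22)
    = 32 - -130 + -110
    = 52

52


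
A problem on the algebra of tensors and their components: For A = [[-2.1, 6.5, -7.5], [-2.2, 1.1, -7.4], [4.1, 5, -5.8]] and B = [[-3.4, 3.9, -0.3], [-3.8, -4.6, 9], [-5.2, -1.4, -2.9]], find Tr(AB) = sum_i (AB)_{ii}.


Tr(AB) = sum_i (AB)_{ii} where (AB)_{ii} = sum_k A_{ik} B_{ki}.
(AB)_{11} = -2.1*-3.4 + 6.5*-3.8 + -7.5*-5.2 = 21.44
(AB)_{22} = -2.2*3.9 + 1.1*-4.6 + -7.4*-1.4 = -3.28
(AB)_{33} = 4.1*-0.3 + 5*9 + -5.8*-2.9 = 60.59
Tr(AB) = 21.44 + -3.28 + 60.59 = 78.75

78.75


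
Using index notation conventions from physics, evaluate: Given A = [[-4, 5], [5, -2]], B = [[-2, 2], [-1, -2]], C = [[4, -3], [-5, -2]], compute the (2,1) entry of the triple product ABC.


(ABC)_{21} = sum_m (AB)_{2m} C_{m1}. First compute row 2 of AB.
(AB)_{21} = 5*-2 + -2*-1 = -8
(AB)_{22} = 5*2 + -2*-2 = 14
Now contract with column 1 of C:
(AB)_{21} * C_{11} = -8 * 4 = -32
(AB)_{22} * C_{21} = 14 * -5 = -70
(ABC)_{21} = -32 + -70 = -102

-102


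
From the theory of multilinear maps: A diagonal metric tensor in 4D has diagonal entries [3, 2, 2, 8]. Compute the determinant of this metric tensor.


For a diagonal metric, the determinant is the product of diagonal entries.
Diagonal entries: 3, 2, 2, 8
det(g) = 3 * 2 * 2 * 8 = 96

96


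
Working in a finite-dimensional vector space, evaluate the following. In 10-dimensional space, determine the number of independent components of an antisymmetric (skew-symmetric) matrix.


An antisymmetric rank-2 tensor satisfies A_{ij} = -A_{ji}, so diagonal entries are zero.
The independent components are the upper-triangular entries: C(n, 2) = n(n-1)/2.
n = 10
C(10, 2) = 10 * 9 / 2 = 90 / 2 = 45

45


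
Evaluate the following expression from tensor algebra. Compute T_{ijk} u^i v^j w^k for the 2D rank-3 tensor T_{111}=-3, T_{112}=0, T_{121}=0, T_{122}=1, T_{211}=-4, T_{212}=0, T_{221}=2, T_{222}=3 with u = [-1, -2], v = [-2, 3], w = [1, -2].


S = sum over i,j,k of T_{ijk} u_i v_j w_k. Expanding all 8 terms:
T_{111}*u_1*v_1*w_1 = -3*-1*-2*1 = -6  (running total: -6)
T_{112}*u_1*v_1*w_2 = 0*-1*-2*-2 = 0  (running total: -6)
T_{121}*u_1*v_2*w_1 = 0*-1*3*1 = 0  (running total: -6)
T_{122}*u_1*v_2*w_2 = 1*-1*3*-2 = 6  (running total: 0)
T_{211}*u_2*v_1*w_1 = -4*-2*-2*1 = -16  (running total: -16)
T_{212}*u_2*v_1*w_2 = 0*-2*-2*-2 = 0  (running total: -16)
T_{221}*u_2*v_2*w_1 = 2*-2*3*1 = -12  (running total: -28)
T_{222}*u_2*v_2*w_2 = 3*-2*3*-2 = 36  (running total: 8)
S = 8

8


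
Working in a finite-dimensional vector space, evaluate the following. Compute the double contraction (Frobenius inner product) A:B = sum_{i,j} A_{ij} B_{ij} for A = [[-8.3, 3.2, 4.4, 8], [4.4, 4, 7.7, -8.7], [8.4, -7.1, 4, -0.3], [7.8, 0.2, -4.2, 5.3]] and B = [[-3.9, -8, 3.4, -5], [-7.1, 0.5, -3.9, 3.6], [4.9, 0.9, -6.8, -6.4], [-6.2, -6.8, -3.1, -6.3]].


A:B = sum over all i,j of A_{ij} * B_{ij}.
Row 1: -8.3*-3.9=32.37, 3.2*-8=-25.6, 4.4*3.4=14.96, 8*-5=-40 => row sum = -18.27
Row 2: 4.4*-7.1=-31.24, 4*0.5=2, 7.7*-3.9=-30.03, -8.7*3.6=-31.32 => row sum = -90.59
Row 3: 8.4*4.9=41.16, -7.1*0.9=-6.39, 4*-6.8=-27.2, -0.3*-6.4=1.92 => row sum = 9.49
Row 4: 7.8*-6.2=-48.36, 0.2*-6.8=-1.36, -4.2*-3.1=13.02, 5.3*-6.3=-33.39 => row sum = -70.09
Total = -18.27 + -90.59 + 9.49 + -70.09 = -169.46

-169.46


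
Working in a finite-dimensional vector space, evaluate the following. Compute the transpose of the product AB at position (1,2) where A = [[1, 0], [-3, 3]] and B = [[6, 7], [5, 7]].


(AB)^T_{ij} = (AB)_{ji} = sum_k A_{jk} B_{ki}.
For i=1, j=2 we need (AB)_{21}:
A_{21} * B_{11} = -3 * 6 = -18
A_{22} * B_{21} = 3 * 5 = 15
Sum = -18 + 15 = -3

-3


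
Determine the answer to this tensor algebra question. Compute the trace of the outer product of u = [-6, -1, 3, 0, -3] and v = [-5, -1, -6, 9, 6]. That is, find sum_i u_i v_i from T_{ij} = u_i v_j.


The outer product gives T_{ij} = u_i v_j.
The trace (contraction) is Tr(T) = sum_i T_{ii} = sum_i u_i v_i.
Diagonal entries:
T_{11} = u_1 * v_1 = -6 * -5 = 30
T_{22} = u_2 * v_2 = -1 * -1 = 1
T_{33} = u_3 * v_3 = 3 * -6 = -18
T_{44} = u_4 * v_4 = 0 * 9 = 0
T_{55} = u_5 * v_5 = -3 * 6 = -18
Tr(T) = 30 + 1 + -18 + 0 + -18 = -5

-5


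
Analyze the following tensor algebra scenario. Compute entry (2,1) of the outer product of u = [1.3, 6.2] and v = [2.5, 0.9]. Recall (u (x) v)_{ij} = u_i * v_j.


The outer product entry T_{ij} = u_i * v_j.
We need i=2, j=1.
u_2 = 6.2, v_1 = 2.5
T_{2,1} = 6.2 * 2.5 = 15.5

15.5


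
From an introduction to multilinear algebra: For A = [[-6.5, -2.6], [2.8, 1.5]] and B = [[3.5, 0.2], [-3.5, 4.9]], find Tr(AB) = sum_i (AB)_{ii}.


Tr(AB) = sum_i (AB)_{ii} where (AB)_{ii} = sum_k A_{ik} B_{ki}.
(AB)_{11} = -6.5*3.5 + -2.6*-3.5 = -13.65
(AB)_{22} = 2.8*0.2 + 1.5*4.9 = 7.91
Tr(AB) = -13.65 + 7.91 = -5.74

-5.74


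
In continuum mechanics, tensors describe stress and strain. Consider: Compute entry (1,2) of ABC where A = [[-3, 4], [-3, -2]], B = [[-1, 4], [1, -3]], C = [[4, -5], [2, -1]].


(ABC)_{12} = sum_m (AB)_{1m} C_{m2}. First compute row 1 of AB.
(AB)_{11} = -3*-1 + 4*1 = 7
(AB)_{12} = -3*4 + 4*-3 = -24
Now contract with column 2 of C:
(AB)_{11} * C_{12} = 7 * -5 = -35
(AB)_{12} * C_{22} = -24 * -1 = 24
(ABC)_{12} = -35 + 24 = -11

-11


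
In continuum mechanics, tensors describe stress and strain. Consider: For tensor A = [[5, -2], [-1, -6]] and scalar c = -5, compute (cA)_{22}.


Scalar multiplication: (cA)_{ij} = c * A_{ij}.
c = -5
A_{22} = -6
(cA)_{22} = -5 * -6 = 30

30


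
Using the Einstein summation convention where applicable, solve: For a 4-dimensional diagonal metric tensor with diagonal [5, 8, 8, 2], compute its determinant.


For a diagonal metric, the determinant is the product of diagonal entries.
Diagonal entries: 5, 8, 8, 2
det(g) = 5 * 8 * 8 * 2 = 640

640


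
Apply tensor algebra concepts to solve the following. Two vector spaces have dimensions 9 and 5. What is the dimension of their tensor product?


The dimension of a tensor product is the product of dimensions.
dim(V) = 9, dim(W) = 5
dim(V (x) W) = 9 * 5 = 45

45


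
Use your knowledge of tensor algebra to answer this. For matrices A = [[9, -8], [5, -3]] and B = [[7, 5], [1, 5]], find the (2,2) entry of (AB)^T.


(AB)^T_{ij} = (AB)_{ji} = sum_k A_{jk} B_{ki}.
For i=2, j=2 we need (AB)_{22}:
A_{21} * B_{12} = 5 * 5 = 25
A_{22} * B_{22} = -3 * 5 = -15
Sum = 25 + -15 = 10

10


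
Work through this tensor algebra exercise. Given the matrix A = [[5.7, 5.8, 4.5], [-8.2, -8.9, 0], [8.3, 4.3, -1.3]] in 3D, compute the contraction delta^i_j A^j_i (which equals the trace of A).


The contraction (trace) of a rank-2 tensor is the sum of its diagonal elements.
Diagonal entries: A[1,1] = 5.7, A[2,2] = -8.9, A[3,3] = -1.3
Tr(A) = 5.7 + -8.9 + -1.3 = -4.5

-4.5


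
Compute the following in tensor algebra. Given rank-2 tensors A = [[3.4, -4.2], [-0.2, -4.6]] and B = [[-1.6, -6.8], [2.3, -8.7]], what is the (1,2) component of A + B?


Tensor addition is component-wise: (A + B)_{ij} = A_{ij} + B_{ij}.
A_{12} = -4.2
B_{12} = -6.8
(A + B)_{12} = -4.2 + -6.8 = -11

-11


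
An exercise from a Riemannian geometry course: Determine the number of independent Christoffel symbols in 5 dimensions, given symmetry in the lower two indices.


Christoffel symbols Gamma^k_{ij} are symmetric in i,j, so there are d * d(d+1)/2 independent symbols.
d = 5
d(d+1)/2 = 5 * 6 / 2 = 15
Total = 5 * 15 = 75

75


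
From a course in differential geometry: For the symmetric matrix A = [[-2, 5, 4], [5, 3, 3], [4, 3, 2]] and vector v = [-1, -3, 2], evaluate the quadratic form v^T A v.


First compute Av:
(Av)_1 = -2*-1 + 5*-3 + 4*2 = -5
(Av)_2 = 5*-1 + 3*-3 + 3*2 = -8
(Av)_3 = 4*-1 + 3*-3 + 2*2 = -9
Av = [-5, -8, -9]
Then v^T (Av) = -1*-5 + -3*-8 + 2*-9
= 5 + 24 + -18 = 11

11


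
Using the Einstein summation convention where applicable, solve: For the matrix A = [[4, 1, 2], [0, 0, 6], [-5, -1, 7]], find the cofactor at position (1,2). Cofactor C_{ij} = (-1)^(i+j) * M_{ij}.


To find cofactor C_{12}, delete row 1 and column 2.
The resulting 2x2 submatrix is: [[0, 6], [-5, 7]]
Minor M_{12} = 0*7 - 6*-5
  = 0 - -30 = 30
Sign = (-1)^(1+2) = (-1)^3 = -1
Cofactor C_{12} = -1 * 30 = -30

-30
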